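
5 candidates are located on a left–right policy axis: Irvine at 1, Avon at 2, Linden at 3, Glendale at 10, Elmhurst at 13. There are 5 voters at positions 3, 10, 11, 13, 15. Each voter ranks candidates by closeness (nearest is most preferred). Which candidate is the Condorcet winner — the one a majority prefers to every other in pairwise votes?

Glendale

With single-peaked preferences on a line, the Condorcet winner is the candidate closest to the median voter.
The median voter (position 11) is closest to Glendale at 10.
Check: Glendale vs Avon — voters closer to Glendale: 4 of 5.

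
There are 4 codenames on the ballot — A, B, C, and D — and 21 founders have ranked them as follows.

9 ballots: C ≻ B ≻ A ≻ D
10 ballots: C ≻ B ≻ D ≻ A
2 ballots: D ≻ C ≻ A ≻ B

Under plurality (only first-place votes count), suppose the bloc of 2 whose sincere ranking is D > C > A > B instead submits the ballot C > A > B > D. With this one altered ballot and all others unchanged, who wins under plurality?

C

First-place totals with the altered ballot: A 0, B 0, C 21, D 0.
The winner is unchanged: still C.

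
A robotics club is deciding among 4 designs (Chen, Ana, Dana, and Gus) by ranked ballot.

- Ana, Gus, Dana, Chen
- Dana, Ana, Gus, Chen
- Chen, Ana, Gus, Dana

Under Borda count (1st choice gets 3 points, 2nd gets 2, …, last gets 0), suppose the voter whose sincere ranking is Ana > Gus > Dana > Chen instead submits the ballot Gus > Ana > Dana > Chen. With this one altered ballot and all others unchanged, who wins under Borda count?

Borda totals with the altered ballot: Chen 3, Ana 6, Dana 4, Gus 5.
The winner is unchanged: still Ana.

Ana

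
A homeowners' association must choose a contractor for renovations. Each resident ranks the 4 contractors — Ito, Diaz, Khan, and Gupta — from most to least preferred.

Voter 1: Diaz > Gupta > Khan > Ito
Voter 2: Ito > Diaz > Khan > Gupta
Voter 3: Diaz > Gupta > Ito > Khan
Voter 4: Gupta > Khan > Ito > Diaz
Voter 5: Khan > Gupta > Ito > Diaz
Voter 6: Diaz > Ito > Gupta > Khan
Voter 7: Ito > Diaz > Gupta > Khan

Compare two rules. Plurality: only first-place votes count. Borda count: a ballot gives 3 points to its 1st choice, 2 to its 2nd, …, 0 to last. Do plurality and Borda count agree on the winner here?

Plurality first-place counts: Ito 2, Diaz 3, Khan 1, Gupta 1 → Diaz.
Borda totals: Ito 11, Diaz 13, Khan 7, Gupta 11 → Diaz.
The two rules agree on Diaz.

Yes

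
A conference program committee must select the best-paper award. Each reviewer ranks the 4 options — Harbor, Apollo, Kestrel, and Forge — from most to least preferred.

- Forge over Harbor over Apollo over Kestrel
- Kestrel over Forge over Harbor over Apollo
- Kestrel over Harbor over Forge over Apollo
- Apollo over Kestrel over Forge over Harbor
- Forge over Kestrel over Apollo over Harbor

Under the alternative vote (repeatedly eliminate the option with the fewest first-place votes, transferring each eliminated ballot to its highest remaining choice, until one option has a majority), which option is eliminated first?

Harbor

Round 1: Kestrel 2, Forge 2, Apollo 1, Harbor 0. Harbor has the fewest and is eliminated.
Round 2: Kestrel 2, Forge 2, Apollo 1. Apollo has the fewest and is eliminated.
Round 3: Kestrel 3, Forge 2. Kestrel has a majority.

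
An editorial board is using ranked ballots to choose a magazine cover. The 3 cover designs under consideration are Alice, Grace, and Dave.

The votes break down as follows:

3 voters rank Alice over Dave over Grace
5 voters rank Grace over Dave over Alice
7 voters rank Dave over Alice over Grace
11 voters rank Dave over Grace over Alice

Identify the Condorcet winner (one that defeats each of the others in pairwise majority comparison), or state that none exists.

Head-to-head results (26 voters total):
Alice vs Grace: Grace wins 16–10.
Alice vs Dave: Dave wins 23–3.
Grace vs Dave: Dave wins 21–5.
Dave beats each rival — Alice (23–3), Grace (21–5) — so Dave is the Condorcet winner.

Dave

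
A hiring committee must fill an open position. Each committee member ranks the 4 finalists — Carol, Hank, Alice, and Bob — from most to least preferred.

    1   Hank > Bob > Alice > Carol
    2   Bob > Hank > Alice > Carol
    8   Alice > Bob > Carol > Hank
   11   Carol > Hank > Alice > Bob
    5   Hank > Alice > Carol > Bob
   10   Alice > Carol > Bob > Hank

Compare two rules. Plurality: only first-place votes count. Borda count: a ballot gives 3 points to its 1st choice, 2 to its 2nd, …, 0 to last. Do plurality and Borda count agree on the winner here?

Plurality first-place counts: Carol 11, Hank 6, Alice 18, Bob 2 → Alice.
Borda totals: Carol 66, Hank 44, Alice 78, Bob 34 → Alice.
The two rules agree on Alice.

Yes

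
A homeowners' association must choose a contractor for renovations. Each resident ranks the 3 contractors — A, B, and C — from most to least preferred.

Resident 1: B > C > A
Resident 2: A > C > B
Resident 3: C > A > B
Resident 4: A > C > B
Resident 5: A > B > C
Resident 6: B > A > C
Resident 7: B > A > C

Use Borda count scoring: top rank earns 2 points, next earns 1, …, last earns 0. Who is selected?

Borda scores:
  A: 0 + 2 + 1 + 2 + 2 + 1 + 1 = 9
  B: 2 + 0 + 0 + 0 + 1 + 2 + 2 = 7
  C: 1 + 1 + 2 + 1 + 0 + 0 + 0 = 5
A has the highest total.

A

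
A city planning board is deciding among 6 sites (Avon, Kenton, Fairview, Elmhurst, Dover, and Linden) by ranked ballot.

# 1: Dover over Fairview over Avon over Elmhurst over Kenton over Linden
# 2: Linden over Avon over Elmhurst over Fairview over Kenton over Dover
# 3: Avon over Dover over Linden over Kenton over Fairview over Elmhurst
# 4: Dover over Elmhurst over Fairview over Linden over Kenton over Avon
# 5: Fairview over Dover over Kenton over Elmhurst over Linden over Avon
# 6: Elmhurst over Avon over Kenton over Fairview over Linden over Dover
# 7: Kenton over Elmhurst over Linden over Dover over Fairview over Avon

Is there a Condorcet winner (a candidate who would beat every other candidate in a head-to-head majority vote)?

Head-to-head results (7 voters total):
Avon vs Kenton: Avon wins 4–3.
Avon vs Fairview: Fairview wins 4–3.
Avon vs Elmhurst: Elmhurst wins 4–3.
Avon vs Dover: Dover wins 4–3.
Avon vs Linden: Linden wins 4–3.
Kenton vs Fairview: Fairview wins 4–3.
Kenton vs Elmhurst: Elmhurst wins 4–3.
Kenton vs Dover: Dover wins 4–3.
Kenton vs Linden: Kenton wins 4–3.
Fairview vs Elmhurst: Elmhurst wins 4–3.
Fairview vs Dover: Dover wins 4–3.
Fairview vs Linden: Fairview wins 4–3.
Elmhurst vs Dover: Dover wins 4–3.
Elmhurst vs Linden: Elmhurst wins 5–2.
Dover vs Linden: Dover wins 4–3.
Dover beats each rival — Avon (4–3), Kenton (4–3), Fairview (4–3), Elmhurst (4–3), Linden (4–3) — so Dover is the Condorcet winner.

Yes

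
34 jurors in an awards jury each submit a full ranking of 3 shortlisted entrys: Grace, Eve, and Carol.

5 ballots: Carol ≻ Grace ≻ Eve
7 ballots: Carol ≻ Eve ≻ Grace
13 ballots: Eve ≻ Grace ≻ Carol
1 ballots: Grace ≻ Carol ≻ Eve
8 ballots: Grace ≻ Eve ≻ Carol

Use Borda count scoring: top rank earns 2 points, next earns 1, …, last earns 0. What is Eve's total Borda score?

Borda scores:
  Grace: 5·1 + 7·0 + 13·1 + 2 + 8·2 = 36
  Eve: 5·0 + 7·1 + 13·2 + 0 + 8·1 = 41
  Carol: 5·2 + 7·2 + 13·0 + 1 + 8·0 = 25

41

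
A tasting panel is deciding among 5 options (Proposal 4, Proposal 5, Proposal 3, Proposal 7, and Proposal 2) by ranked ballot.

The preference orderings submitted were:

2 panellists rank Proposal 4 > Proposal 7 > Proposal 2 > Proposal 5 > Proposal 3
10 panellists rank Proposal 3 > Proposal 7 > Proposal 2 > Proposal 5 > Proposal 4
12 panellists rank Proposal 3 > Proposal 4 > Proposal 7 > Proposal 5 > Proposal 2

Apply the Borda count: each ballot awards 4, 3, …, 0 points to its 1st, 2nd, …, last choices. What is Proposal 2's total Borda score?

24

Borda scores:
  Proposal 4: 2·4 + 10·0 + 12·3 = 44
  Proposal 5: 2·1 + 10·1 + 12·1 = 24
  Proposal 3: 2·0 + 10·4 + 12·4 = 88
  Proposal 7: 2·3 + 10·3 + 12·2 = 60
  Proposal 2: 2·2 + 10·2 + 12·0 = 24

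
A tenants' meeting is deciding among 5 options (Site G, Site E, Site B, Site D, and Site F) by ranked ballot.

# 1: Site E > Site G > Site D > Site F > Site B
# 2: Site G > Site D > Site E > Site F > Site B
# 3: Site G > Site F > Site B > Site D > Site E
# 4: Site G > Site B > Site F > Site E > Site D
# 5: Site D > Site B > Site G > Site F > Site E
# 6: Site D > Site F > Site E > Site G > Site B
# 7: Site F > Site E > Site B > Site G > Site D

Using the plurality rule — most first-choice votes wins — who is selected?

Site G

First-place vote totals:
  Site G: 3
  Site E: 1
  Site B: 0
  Site D: 2
  Site F: 1
Site G has the most first-place votes.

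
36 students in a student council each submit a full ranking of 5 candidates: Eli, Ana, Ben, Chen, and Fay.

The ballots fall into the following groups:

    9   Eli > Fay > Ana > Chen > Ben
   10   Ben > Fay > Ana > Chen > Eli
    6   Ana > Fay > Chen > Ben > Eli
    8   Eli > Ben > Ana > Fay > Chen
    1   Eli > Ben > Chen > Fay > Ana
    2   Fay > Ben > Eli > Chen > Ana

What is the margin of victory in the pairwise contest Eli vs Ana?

4

Ballots ranking Eli above Ana: 9+8+1+2 = 20.
Ballots ranking Ana above Eli: 10+6 = 16.
Eli wins 20–16, a margin of 4.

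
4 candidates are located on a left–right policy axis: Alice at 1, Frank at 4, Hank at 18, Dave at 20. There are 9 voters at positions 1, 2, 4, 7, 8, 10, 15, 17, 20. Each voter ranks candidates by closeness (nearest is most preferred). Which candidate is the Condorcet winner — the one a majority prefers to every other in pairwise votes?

With single-peaked preferences on a line, the Condorcet winner is the candidate closest to the median voter.
The median voter (position 8) is closest to Frank at 4.
Check: Frank vs Hank — voters closer to Frank: 6 of 9.

Frank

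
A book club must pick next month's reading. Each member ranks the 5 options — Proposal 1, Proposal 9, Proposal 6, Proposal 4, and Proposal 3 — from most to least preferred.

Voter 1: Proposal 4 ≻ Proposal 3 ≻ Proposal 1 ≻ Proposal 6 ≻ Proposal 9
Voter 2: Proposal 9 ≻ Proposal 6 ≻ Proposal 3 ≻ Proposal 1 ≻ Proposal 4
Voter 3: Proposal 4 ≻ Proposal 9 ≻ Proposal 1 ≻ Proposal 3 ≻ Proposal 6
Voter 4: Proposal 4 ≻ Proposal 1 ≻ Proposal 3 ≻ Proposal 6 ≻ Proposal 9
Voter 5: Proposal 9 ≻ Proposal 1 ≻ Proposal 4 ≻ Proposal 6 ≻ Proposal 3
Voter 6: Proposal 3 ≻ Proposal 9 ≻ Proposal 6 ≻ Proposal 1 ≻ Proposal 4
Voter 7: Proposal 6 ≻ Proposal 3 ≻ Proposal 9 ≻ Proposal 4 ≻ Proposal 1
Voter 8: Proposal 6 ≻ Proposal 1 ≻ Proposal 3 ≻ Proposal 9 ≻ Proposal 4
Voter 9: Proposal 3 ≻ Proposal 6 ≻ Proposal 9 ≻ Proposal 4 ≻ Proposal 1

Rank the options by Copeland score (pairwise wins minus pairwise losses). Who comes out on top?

Pairwise results:
  Proposal 1 vs Proposal 9: Proposal 9 wins 6–3.
  Proposal 1 vs Proposal 6: Proposal 6 wins 5–4.
  Proposal 1 vs Proposal 4: Proposal 4 wins 5–4.
  Proposal 1 vs Proposal 3: Proposal 3 wins 5–4.
  Proposal 9 vs Proposal 6: Proposal 6 wins 5–4.
  Proposal 9 vs Proposal 4: Proposal 9 wins 6–3.
  Proposal 9 vs Proposal 3: Proposal 3 wins 6–3.
  Proposal 6 vs Proposal 4: Proposal 6 wins 5–4.
  Proposal 6 vs Proposal 3: Proposal 3 wins 5–4.
  Proposal 4 vs Proposal 3: Proposal 3 wins 5–4.
Copeland scores (wins − losses):
  Proposal 1: 0 − 4 = -4
  Proposal 9: 2 − 2 = 0
  Proposal 6: 3 − 1 = 2
  Proposal 4: 1 − 3 = -2
  Proposal 3: 4 − 0 = 4
Proposal 3 has the best Copeland score.

Proposal 3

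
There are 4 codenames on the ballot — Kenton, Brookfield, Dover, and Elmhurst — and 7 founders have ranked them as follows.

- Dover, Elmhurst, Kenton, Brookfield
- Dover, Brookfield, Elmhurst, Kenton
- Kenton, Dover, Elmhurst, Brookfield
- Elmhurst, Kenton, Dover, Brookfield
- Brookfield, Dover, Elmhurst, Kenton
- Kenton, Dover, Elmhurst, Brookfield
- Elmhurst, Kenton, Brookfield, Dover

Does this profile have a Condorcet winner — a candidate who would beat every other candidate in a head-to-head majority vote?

Head-to-head results (7 voters total):
Kenton vs Brookfield: Kenton wins 5–2.
Kenton vs Dover: Kenton wins 4–3.
Kenton vs Elmhurst: Elmhurst wins 5–2.
Brookfield vs Dover: Dover wins 5–2.
Brookfield vs Elmhurst: Elmhurst wins 5–2.
Dover vs Elmhurst: Dover wins 5–2.
No candidate beats all others: Kenton beats Dover beats Elmhurst beats Kenton, a majority cycle.

No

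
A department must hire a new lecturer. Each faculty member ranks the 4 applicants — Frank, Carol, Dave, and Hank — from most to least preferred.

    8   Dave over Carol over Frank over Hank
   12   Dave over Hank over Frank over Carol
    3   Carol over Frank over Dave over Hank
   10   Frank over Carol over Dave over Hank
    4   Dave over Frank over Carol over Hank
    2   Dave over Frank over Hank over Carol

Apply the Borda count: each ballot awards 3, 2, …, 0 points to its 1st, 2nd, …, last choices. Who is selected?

Dave

Borda scores:
  Frank: 8·1 + 12·1 + 3·2 + 10·3 + 4·2 + 2·2 = 68
  Carol: 8·2 + 12·0 + 3·3 + 10·2 + 4·1 + 2·0 = 49
  Dave: 8·3 + 12·3 + 3·1 + 10·1 + 4·3 + 2·3 = 91
  Hank: 8·0 + 12·2 + 3·0 + 10·0 + 4·0 + 2·1 = 26
Dave has the highest total.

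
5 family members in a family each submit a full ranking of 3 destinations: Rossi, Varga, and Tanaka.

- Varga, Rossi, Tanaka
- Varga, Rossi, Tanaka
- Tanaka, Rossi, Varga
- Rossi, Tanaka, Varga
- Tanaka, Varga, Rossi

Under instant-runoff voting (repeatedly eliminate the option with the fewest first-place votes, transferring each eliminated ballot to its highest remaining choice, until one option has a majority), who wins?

Round 1: Varga 2, Tanaka 2, Rossi 1. Rossi has the fewest and is eliminated.
Round 2: Tanaka 3, Varga 2. Tanaka has a majority.

Tanaka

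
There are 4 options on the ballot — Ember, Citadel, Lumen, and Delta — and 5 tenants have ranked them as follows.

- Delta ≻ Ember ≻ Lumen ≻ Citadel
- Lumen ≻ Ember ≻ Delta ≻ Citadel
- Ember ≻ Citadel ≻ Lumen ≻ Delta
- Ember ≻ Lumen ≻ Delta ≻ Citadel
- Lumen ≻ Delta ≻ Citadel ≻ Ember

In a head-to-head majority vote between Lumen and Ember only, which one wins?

Ember

Ballots ranking Lumen above Ember: 2.
Ballots ranking Ember above Lumen: 3.
Ember wins the head-to-head, 3–2.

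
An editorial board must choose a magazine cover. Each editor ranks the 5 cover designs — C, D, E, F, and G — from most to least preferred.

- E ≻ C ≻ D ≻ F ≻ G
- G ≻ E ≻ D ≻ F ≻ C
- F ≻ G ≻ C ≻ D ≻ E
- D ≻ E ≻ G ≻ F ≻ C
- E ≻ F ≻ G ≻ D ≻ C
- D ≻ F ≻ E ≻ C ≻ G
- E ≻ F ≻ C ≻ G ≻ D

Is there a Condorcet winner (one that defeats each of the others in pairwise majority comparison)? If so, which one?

E

Head-to-head results (7 voters total):
C vs D: D wins 4–3.
C vs E: E wins 6–1.
C vs F: F wins 6–1.
C vs G: G wins 4–3.
D vs E: E wins 4–3.
D vs F: D wins 4–3.
D vs G: G wins 4–3.
E vs F: E wins 5–2.
E vs G: E wins 5–2.
F vs G: F wins 5–2.
E beats each rival — C (6–1), D (4–3), F (5–2), G (5–2) — so E is the Condorcet winner.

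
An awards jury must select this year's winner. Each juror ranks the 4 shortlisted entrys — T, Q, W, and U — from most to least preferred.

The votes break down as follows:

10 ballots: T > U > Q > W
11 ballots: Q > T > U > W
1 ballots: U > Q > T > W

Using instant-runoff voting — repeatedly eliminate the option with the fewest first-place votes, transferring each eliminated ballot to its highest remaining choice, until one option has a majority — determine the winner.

Q

Round 1: Q 11, T 10, U 1, W 0. W has the fewest and is eliminated.
Round 2: Q 11, T 10, U 1. U has the fewest and is eliminated.
Round 3: Q 12, T 10. Q has a majority.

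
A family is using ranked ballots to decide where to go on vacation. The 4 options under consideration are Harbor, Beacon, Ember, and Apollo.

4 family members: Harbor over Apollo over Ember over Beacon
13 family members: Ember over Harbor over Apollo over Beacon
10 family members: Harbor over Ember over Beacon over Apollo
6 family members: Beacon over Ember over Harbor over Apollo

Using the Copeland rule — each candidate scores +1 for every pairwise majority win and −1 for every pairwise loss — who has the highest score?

Ember

Pairwise results:
  Harbor vs Beacon: Harbor wins 27–6.
  Harbor vs Ember: Ember wins 19–14.
  Harbor vs Apollo: Harbor wins 33–0.
  Beacon vs Ember: Ember wins 27–6.
  Beacon vs Apollo: Apollo wins 17–16.
  Ember vs Apollo: Ember wins 29–4.
Copeland scores (wins − losses):
  Harbor: 2 − 1 = 1
  Beacon: 0 − 3 = -3
  Ember: 3 − 0 = 3
  Apollo: 1 − 2 = -1
Ember has the best Copeland score.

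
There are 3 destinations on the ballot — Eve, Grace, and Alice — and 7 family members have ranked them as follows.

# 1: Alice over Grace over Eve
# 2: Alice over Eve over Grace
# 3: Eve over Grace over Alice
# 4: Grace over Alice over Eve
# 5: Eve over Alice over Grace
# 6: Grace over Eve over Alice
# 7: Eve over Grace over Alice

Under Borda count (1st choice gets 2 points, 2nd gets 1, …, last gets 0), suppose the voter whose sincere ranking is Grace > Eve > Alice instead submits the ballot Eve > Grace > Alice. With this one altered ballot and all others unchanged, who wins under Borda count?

Eve

Borda totals with the altered ballot: Eve 9, Grace 6, Alice 6.
The winner is unchanged: still Eve.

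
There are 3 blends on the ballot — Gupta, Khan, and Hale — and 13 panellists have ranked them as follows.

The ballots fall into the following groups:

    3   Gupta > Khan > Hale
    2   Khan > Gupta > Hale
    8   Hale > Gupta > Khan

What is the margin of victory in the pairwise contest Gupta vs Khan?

Ballots ranking Gupta above Khan: 3+8 = 11.
Ballots ranking Khan above Gupta: 2.
Gupta wins 11–2, a margin of 9.

9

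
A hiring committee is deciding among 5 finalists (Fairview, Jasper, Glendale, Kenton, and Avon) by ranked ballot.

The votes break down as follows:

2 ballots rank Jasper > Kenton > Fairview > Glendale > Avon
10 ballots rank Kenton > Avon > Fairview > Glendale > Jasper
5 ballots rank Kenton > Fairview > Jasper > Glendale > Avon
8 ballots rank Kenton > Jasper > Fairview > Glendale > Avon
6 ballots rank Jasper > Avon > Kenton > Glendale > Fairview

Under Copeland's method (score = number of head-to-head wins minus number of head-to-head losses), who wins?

Pairwise results:
  Fairview vs Jasper: Jasper wins 16–15.
  Fairview vs Glendale: Fairview wins 25–6.
  Fairview vs Kenton: Kenton wins 31–0.
  Fairview vs Avon: Avon wins 16–15.
  Jasper vs Glendale: Jasper wins 21–10.
  Jasper vs Kenton: Kenton wins 23–8.
  Jasper vs Avon: Jasper wins 21–10.
  Glendale vs Kenton: Kenton wins 31–0.
  Glendale vs Avon: Avon wins 16–15.
  Kenton vs Avon: Kenton wins 25–6.
Copeland scores (wins − losses):
  Fairview: 1 − 3 = -2
  Jasper: 3 − 1 = 2
  Glendale: 0 − 4 = -4
  Kenton: 4 − 0 = 4
  Avon: 2 − 2 = 0
Kenton has the best Copeland score.

Kenton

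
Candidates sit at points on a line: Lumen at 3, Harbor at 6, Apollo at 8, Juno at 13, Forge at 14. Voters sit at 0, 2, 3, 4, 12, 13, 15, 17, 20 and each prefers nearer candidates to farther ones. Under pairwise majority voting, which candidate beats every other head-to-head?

With single-peaked preferences on a line, the Condorcet winner is the candidate closest to the median voter.
The median voter (position 12) is closest to Juno at 13.
Check: Juno vs Apollo — voters closer to Juno: 5 of 9.

Juno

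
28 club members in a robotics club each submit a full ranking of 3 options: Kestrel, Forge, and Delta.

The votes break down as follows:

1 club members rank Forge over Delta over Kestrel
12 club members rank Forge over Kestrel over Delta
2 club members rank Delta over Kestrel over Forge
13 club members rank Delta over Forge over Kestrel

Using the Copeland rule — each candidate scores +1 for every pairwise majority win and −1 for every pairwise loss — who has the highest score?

Pairwise results:
  Kestrel vs Forge: Forge wins 26–2.
  Kestrel vs Delta: Delta wins 16–12.
  Forge vs Delta: Delta wins 15–13.
Copeland scores (wins − losses):
  Kestrel: 0 − 2 = -2
  Forge: 1 − 1 = 0
  Delta: 2 − 0 = 2
Delta has the best Copeland score.

Delta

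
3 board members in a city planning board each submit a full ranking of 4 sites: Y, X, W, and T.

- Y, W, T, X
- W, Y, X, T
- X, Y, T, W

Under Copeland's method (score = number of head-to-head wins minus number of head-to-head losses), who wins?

Y

Pairwise results:
  Y vs X: Y wins 2–1.
  Y vs W: Y wins 2–1.
  Y vs T: Y wins 3–0.
  X vs W: W wins 2–1.
  X vs T: X wins 2–1.
  W vs T: W wins 2–1.
Copeland scores (wins − losses):
  Y: 3 − 0 = 3
  X: 1 − 2 = -1
  W: 2 − 1 = 1
  T: 0 − 3 = -3
Y has the best Copeland score.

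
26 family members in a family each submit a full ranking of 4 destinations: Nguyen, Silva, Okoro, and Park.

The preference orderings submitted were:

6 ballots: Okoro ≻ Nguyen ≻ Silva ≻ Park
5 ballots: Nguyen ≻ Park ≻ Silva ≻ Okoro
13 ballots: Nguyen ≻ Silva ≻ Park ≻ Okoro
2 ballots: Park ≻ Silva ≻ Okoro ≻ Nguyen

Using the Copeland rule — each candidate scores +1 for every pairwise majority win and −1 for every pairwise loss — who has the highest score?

Nguyen

Pairwise results:
  Nguyen vs Silva: Nguyen wins 24–2.
  Nguyen vs Okoro: Nguyen wins 18–8.
  Nguyen vs Park: Nguyen wins 24–2.
  Silva vs Okoro: Silva wins 20–6.
  Silva vs Park: Silva wins 19–7.
  Okoro vs Park: Park wins 20–6.
Copeland scores (wins − losses):
  Nguyen: 3 − 0 = 3
  Silva: 2 − 1 = 1
  Okoro: 0 − 3 = -3
  Park: 1 − 2 = -1
Nguyen has the best Copeland score.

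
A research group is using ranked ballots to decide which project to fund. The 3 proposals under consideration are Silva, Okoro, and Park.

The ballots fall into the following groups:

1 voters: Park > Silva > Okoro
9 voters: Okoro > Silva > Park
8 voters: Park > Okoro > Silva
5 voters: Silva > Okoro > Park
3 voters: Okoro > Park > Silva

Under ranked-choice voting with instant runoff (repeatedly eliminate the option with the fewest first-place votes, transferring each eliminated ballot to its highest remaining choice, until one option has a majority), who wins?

Okoro

Round 1: Okoro 12, Park 9, Silva 5. Silva has the fewest and is eliminated.
Round 2: Okoro 17, Park 9. Okoro has a majority.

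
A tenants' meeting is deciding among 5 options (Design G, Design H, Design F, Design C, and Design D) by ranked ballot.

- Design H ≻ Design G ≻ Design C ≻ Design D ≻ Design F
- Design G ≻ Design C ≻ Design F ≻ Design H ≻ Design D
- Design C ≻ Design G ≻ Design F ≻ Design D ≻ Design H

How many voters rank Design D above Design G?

0

Ballots ranking Design D above Design G: 0.
Ballots ranking Design G above Design D: 3.
So 0 of 3 voters prefer Design D to Design G.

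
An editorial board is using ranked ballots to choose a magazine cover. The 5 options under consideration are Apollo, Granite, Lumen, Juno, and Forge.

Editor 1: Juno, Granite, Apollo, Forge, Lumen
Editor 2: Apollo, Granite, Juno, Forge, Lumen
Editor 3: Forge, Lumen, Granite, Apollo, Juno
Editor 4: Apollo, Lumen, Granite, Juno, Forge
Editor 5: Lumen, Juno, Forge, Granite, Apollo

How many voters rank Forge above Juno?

Ballots ranking Forge above Juno: 1.
Ballots ranking Juno above Forge: 4.
So 1 of 5 voters prefer Forge to Juno.

1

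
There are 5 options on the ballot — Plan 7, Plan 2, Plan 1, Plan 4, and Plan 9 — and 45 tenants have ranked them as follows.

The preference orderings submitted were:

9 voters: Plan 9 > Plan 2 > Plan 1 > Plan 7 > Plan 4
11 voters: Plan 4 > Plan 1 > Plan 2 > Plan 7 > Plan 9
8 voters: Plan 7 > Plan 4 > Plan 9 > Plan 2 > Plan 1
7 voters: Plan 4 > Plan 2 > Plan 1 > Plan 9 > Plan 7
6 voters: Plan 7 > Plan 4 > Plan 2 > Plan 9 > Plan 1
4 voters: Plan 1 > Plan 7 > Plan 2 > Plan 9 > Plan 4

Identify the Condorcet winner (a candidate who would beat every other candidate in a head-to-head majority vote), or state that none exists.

Head-to-head results (45 voters total):
Plan 7 vs Plan 2: Plan 2 wins 27–18.
Plan 7 vs Plan 1: Plan 1 wins 31–14.
Plan 7 vs Plan 4: Plan 7 wins 27–18.
Plan 7 vs Plan 9: Plan 7 wins 29–16.
Plan 2 vs Plan 1: Plan 2 wins 30–15.
Plan 2 vs Plan 4: Plan 4 wins 32–13.
Plan 2 vs Plan 9: Plan 2 wins 28–17.
Plan 1 vs Plan 4: Plan 4 wins 32–13.
Plan 1 vs Plan 9: Plan 9 wins 23–22.
Plan 4 vs Plan 9: Plan 4 wins 32–13.
No candidate beats all others: Plan 7 beats Plan 4 beats Plan 2 beats Plan 7, a majority cycle.

No Condorcet winner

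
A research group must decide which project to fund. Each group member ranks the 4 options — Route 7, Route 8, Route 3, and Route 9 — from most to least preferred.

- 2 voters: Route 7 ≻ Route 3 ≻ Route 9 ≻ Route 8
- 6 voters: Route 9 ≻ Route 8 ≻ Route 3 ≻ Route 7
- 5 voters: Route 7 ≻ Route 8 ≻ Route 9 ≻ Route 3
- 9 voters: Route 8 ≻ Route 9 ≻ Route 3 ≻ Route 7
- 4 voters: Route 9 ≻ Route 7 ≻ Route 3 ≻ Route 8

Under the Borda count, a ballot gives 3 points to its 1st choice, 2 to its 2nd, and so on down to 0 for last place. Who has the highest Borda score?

Borda scores:
  Route 7: 2·3 + 6·0 + 5·3 + 9·0 + 4·2 = 29
  Route 8: 2·0 + 6·2 + 5·2 + 9·3 + 4·0 = 49
  Route 3: 2·2 + 6·1 + 5·0 + 9·1 + 4·1 = 23
  Route 9: 2·1 + 6·3 + 5·1 + 9·2 + 4·3 = 55
Route 9 has the highest total.

Route 9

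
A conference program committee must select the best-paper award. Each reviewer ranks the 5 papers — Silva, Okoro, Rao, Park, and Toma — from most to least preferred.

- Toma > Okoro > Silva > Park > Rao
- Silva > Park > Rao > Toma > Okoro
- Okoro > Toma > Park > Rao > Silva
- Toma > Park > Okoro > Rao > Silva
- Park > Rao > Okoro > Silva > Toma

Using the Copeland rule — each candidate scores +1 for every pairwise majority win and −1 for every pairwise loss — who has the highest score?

Pairwise results:
  Silva vs Okoro: Okoro wins 4–1.
  Silva vs Rao: Rao wins 3–2.
  Silva vs Park: Park wins 3–2.
  Silva vs Toma: Toma wins 3–2.
  Okoro vs Rao: Okoro wins 3–2.
  Okoro vs Park: Park wins 3–2.
  Okoro vs Toma: Toma wins 3–2.
  Rao vs Park: Park wins 5–0.
  Rao vs Toma: Toma wins 3–2.
  Park vs Toma: Toma wins 3–2.
Copeland scores (wins − losses):
  Silva: 0 − 4 = -4
  Okoro: 2 − 2 = 0
  Rao: 1 − 3 = -2
  Park: 3 − 1 = 2
  Toma: 4 − 0 = 4
Toma has the best Copeland score.

Toma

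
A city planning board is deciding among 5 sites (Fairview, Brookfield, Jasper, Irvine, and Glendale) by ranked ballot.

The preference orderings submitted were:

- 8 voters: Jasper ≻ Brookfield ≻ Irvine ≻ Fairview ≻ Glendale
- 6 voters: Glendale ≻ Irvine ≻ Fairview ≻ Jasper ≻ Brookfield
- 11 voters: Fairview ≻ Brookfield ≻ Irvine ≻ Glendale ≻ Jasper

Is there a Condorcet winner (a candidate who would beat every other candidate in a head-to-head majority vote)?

No

Head-to-head results (25 voters total):
Fairview vs Brookfield: Fairview wins 17–8.
Fairview vs Jasper: Fairview wins 17–8.
Fairview vs Irvine: Irvine wins 14–11.
Fairview vs Glendale: Fairview wins 19–6.
Brookfield vs Jasper: Jasper wins 14–11.
Brookfield vs Irvine: Brookfield wins 19–6.
Brookfield vs Glendale: Brookfield wins 19–6.
Jasper vs Irvine: Irvine wins 17–8.
Jasper vs Glendale: Glendale wins 17–8.
Irvine vs Glendale: Irvine wins 19–6.
No candidate beats all others: Fairview beats Brookfield beats Irvine beats Fairview, a majority cycle.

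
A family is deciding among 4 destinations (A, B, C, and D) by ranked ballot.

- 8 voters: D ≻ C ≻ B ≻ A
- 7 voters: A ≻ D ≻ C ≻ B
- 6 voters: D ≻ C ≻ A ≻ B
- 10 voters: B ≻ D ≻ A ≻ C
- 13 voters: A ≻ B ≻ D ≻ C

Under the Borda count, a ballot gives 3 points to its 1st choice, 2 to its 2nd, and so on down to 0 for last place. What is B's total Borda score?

Borda scores:
  A: 8·0 + 7·3 + 6·1 + 10·1 + 13·3 = 76
  B: 8·1 + 7·0 + 6·0 + 10·3 + 13·2 = 64
  C: 8·2 + 7·1 + 6·2 + 10·0 + 13·0 = 35
  D: 8·3 + 7·2 + 6·3 + 10·2 + 13·1 = 89

64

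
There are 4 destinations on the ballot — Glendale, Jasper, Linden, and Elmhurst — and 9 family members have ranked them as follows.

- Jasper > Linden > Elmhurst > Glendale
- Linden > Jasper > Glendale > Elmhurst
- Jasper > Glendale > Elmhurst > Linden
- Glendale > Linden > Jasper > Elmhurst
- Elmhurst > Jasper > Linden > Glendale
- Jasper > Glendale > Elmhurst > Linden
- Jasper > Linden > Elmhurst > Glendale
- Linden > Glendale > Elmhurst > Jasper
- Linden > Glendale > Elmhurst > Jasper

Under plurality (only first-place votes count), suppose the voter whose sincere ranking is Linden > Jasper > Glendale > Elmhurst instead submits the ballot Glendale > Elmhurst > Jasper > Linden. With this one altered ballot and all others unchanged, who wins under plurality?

First-place totals with the altered ballot: Glendale 2, Jasper 4, Linden 2, Elmhurst 1.
The winner is unchanged: still Jasper.

Jasper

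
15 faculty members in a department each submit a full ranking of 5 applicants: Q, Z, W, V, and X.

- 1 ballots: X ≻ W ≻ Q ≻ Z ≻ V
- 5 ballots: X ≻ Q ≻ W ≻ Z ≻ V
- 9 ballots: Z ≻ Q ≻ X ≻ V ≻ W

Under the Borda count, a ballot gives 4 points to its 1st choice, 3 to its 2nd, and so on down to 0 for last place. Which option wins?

Borda scores:
  Q: 2 + 5·3 + 9·3 = 44
  Z: 1 + 5·1 + 9·4 = 42
  W: 3 + 5·2 + 9·0 = 13
  V: 0 + 5·0 + 9·1 = 9
  X: 4 + 5·4 + 9·2 = 42
Q has the highest total.

Q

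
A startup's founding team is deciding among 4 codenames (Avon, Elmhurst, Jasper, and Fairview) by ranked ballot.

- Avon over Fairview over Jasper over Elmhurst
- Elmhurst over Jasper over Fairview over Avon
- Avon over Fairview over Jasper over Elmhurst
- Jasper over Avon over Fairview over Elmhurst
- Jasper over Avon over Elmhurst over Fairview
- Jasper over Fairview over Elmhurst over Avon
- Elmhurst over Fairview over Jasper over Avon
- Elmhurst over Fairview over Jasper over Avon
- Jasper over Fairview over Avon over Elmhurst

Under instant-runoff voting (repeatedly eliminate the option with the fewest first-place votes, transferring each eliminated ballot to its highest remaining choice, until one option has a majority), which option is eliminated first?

Fairview

Round 1: Jasper 4, Elmhurst 3, Avon 2, Fairview 0. Fairview has the fewest and is eliminated.
Round 2: Jasper 4, Elmhurst 3, Avon 2. Avon has the fewest and is eliminated.
Round 3: Jasper 6, Elmhurst 3. Jasper has a majority.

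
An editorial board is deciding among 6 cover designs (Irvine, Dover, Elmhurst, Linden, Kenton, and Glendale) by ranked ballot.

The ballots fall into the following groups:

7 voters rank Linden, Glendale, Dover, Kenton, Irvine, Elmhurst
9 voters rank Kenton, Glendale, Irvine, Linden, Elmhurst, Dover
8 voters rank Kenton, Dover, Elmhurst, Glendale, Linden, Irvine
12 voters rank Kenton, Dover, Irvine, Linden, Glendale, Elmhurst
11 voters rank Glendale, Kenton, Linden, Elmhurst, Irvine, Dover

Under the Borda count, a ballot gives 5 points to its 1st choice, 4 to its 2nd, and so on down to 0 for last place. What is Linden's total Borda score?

Borda scores:
  Irvine: 7·1 + 9·3 + 8·0 + 12·3 + 11·1 = 81
  Dover: 7·3 + 9·0 + 8·4 + 12·4 + 11·0 = 101
  Elmhurst: 7·0 + 9·1 + 8·3 + 12·0 + 11·2 = 55
  Linden: 7·5 + 9·2 + 8·1 + 12·2 + 11·3 = 118
  Kenton: 7·2 + 9·5 + 8·5 + 12·5 + 11·4 = 203
  Glendale: 7·4 + 9·4 + 8·2 + 12·1 + 11·5 = 147

118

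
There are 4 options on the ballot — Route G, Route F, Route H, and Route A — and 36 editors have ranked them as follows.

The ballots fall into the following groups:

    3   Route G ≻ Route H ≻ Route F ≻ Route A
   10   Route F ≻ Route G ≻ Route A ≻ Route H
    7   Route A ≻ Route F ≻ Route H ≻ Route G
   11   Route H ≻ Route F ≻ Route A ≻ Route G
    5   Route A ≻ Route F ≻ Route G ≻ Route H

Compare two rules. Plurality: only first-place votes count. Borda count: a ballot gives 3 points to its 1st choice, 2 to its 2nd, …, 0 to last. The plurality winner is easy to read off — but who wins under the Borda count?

Route F

Plurality first-place counts: Route G 3, Route F 10, Route H 11, Route A 12 → Route A.
Borda totals: Route G 34, Route F 79, Route H 46, Route A 57 → Route F.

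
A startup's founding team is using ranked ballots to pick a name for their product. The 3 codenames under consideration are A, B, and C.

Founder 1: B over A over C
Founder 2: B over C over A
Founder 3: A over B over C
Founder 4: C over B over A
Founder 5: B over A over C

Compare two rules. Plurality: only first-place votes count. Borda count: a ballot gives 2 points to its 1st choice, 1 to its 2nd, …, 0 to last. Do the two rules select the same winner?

Plurality first-place counts: A 1, B 3, C 1 → B.
Borda totals: A 4, B 8, C 3 → B.
The two rules agree on B.

Yes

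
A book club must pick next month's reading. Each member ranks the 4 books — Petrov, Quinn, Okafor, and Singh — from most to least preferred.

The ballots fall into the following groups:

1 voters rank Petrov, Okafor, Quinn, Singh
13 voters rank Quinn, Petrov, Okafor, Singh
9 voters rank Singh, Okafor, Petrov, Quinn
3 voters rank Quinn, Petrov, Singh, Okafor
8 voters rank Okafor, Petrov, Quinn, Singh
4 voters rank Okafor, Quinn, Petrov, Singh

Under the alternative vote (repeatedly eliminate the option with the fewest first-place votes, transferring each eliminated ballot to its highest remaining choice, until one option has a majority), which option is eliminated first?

Round 1: Quinn 16, Okafor 12, Singh 9, Petrov 1. Petrov has the fewest and is eliminated.
Round 2: Quinn 16, Okafor 13, Singh 9. Singh has the fewest and is eliminated.
Round 3: Okafor 22, Quinn 16. Okafor has a majority.

Petrov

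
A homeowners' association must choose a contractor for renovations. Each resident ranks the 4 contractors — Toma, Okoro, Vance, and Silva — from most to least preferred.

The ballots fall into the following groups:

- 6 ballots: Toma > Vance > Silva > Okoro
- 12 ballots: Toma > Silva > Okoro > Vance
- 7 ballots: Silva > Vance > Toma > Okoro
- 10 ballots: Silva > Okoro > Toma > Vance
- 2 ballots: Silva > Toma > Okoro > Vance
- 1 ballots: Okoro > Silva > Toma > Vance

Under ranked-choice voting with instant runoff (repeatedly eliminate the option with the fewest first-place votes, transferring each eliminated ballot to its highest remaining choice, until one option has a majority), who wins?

Silva

Round 1: Silva 19, Toma 18, Okoro 1, Vance 0. Vance has the fewest and is eliminated.
Round 2: Silva 19, Toma 18, Okoro 1. Okoro has the fewest and is eliminated.
Round 3: Silva 20, Toma 18. Silva has a majority.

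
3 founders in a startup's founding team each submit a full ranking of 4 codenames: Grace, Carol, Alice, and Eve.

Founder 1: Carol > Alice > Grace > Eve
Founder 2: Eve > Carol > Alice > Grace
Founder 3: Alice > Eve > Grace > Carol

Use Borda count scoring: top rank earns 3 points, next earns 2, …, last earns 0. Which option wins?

Borda scores:
  Grace: 1 + 0 + 1 = 2
  Carol: 3 + 2 + 0 = 5
  Alice: 2 + 1 + 3 = 6
  Eve: 0 + 3 + 2 = 5
Alice has the highest total.

Alice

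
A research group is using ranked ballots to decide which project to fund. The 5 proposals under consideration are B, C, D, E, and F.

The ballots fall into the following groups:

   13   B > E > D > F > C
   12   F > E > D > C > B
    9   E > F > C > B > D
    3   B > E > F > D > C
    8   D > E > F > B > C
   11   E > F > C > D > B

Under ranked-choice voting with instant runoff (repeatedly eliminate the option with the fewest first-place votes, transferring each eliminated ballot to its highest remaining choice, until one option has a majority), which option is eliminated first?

C

Round 1: E 20, B 16, F 12, D 8, C 0. C has the fewest and is eliminated.
Round 2: E 20, B 16, F 12, D 8. D has the fewest and is eliminated.
Round 3: E 28, B 16, F 12. F has the fewest and is eliminated.
Round 4: E 40, B 16. E has a majority.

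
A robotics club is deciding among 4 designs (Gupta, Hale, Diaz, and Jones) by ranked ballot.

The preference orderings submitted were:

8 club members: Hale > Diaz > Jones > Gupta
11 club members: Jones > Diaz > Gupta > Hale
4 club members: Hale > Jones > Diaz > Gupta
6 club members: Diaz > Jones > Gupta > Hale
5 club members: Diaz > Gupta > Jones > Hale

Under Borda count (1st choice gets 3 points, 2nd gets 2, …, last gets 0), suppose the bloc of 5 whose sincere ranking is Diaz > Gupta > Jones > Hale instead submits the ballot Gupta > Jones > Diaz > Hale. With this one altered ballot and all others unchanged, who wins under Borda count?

Jones

Borda totals with the altered ballot: Gupta 32, Hale 36, Diaz 65, Jones 71.
The switch changes the winner from Diaz to Jones.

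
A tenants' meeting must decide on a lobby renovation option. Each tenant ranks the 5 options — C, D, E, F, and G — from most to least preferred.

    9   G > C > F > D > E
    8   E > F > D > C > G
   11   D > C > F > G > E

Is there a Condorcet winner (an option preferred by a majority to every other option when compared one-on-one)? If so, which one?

No Condorcet winner

Head-to-head results (28 voters total):
C vs D: D wins 19–9.
C vs E: C wins 20–8.
C vs F: C wins 20–8.
C vs G: C wins 19–9.
D vs E: D wins 20–8.
D vs F: F wins 17–11.
D vs G: D wins 19–9.
E vs F: F wins 20–8.
E vs G: G wins 20–8.
F vs G: F wins 19–9.
No candidate beats all others: C beats F beats D beats C, a majority cycle.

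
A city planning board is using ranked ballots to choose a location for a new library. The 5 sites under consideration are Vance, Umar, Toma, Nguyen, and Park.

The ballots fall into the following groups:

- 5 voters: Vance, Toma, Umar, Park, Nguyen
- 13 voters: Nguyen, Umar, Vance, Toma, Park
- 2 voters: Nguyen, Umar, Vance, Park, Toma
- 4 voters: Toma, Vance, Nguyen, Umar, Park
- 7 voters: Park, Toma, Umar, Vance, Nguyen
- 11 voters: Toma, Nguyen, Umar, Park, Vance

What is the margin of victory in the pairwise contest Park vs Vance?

Ballots ranking Park above Vance: 7+11 = 18.
Ballots ranking Vance above Park: 5+13+2+4 = 24.
Vance wins 24–18, a margin of 6.

6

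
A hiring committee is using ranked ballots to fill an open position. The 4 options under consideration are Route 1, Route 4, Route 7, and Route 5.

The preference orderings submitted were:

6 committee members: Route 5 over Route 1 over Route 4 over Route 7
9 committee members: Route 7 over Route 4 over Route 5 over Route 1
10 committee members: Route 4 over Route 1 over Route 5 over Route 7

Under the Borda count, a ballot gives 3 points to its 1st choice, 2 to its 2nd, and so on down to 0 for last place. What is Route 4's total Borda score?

54

Borda scores:
  Route 1: 6·2 + 9·0 + 10·2 = 32
  Route 4: 6·1 + 9·2 + 10·3 = 54
  Route 7: 6·0 + 9·3 + 10·0 = 27
  Route 5: 6·3 + 9·1 + 10·1 = 37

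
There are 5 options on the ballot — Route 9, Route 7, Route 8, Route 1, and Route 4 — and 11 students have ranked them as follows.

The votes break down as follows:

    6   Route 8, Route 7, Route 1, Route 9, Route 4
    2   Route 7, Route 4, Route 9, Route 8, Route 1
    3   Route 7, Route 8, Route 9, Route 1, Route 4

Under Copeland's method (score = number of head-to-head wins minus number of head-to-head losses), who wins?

Route 8

Pairwise results:
  Route 9 vs Route 7: Route 7 wins 11–0.
  Route 9 vs Route 8: Route 8 wins 9–2.
  Route 9 vs Route 1: Route 1 wins 6–5.
  Route 9 vs Route 4: Route 9 wins 9–2.
  Route 7 vs Route 8: Route 8 wins 6–5.
  Route 7 vs Route 1: Route 7 wins 11–0.
  Route 7 vs Route 4: Route 7 wins 11–0.
  Route 8 vs Route 1: Route 8 wins 11–0.
  Route 8 vs Route 4: Route 8 wins 9–2.
  Route 1 vs Route 4: Route 1 wins 9–2.
Copeland scores (wins − losses):
  Route 9: 1 − 3 = -2
  Route 7: 3 − 1 = 2
  Route 8: 4 − 0 = 4
  Route 1: 2 − 2 = 0
  Route 4: 0 − 4 = -4
Route 8 has the best Copeland score.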